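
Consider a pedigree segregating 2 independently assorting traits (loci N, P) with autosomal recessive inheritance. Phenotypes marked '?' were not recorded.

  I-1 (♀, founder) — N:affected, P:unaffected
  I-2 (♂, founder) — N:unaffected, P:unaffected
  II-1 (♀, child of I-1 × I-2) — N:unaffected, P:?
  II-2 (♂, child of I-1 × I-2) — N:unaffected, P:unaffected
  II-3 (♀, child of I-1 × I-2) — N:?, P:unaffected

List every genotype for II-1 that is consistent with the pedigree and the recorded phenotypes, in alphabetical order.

N/I-1 aff ·: nn
N/I-2 un ·: NN|Nn
N/II-1 un I-1×I-2: Nn
N/II-2 un I-1×I-2: Nn
N/II-3 ? I-1×I-2: Nn|nn
⇒ N over [I-1,I-2,II-1,II-2,II-3]: 3 consistent
P/I-1 un ·: PP|Pp
P/I-2 un ·: PP|Pp
P/II-1 ? I-1×I-2: PP|Pp|pp
P/II-2 un I-1×I-2: PP|Pp
P/II-3 un I-1×I-2: PP|Pp
⇒ P over [I-1,I-2,II-1,II-2,II-3]: 29 consistent

II-1 ∈ {Nn PP, Nn Pp, Nn pp}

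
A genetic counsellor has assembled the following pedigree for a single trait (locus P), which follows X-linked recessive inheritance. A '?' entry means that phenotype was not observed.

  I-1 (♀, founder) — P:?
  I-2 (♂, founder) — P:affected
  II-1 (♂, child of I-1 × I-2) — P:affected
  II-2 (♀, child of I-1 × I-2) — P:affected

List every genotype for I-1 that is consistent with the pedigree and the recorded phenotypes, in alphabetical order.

I-1 ∈ {X^PX^p, X^pX^p}

P/I-1 ? ·: X^PX^p|X^pX^p
P/I-2 aff ·: X^pY
P/II-1 aff I-1×I-2: X^pY
P/II-2 aff I-1×I-2: X^pX^p
⇒ P over [I-1,I-2,II-1,II-2]: 2 consistent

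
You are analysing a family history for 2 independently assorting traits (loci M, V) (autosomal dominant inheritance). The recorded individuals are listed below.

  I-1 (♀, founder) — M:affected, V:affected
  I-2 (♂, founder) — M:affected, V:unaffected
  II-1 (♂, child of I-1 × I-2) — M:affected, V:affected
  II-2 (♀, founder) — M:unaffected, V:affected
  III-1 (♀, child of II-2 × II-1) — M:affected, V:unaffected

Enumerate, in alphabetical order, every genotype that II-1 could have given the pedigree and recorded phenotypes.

M/I-1 aff ·: Mm|MM
M/I-2 aff ·: Mm|MM
M/II-1 aff I-1×I-2: Mm|MM
M/II-2 un ·: mm
M/III-1 aff II-2×II-1: Mm
⇒ M over [I-1,I-2,II-1,II-2,III-1]: 7 consistent
V/I-1 aff ·: Vv|VV
V/I-2 un ·: vv
V/II-1 aff I-1×I-2: Vv
V/II-2 aff ·: Vv
V/III-1 un II-2×II-1: vv
⇒ V over [I-1,I-2,II-1,II-2,III-1]: 2 consistent

II-1 ∈ {MM Vv, Mm Vv}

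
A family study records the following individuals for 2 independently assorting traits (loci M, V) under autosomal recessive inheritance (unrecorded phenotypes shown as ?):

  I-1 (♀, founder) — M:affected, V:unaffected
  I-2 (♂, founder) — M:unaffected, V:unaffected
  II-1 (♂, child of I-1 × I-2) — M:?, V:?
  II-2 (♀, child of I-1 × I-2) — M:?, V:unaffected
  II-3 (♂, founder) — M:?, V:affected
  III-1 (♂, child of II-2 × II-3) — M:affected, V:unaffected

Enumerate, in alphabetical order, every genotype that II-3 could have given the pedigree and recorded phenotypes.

M/I-1 aff ·: mm
M/I-2 un ·: MM|Mm
M/II-1 ? I-1×I-2: Mm|mm
M/II-2 ? I-1×I-2: Mm|mm
M/II-3 ? ·: Mm|mm
M/III-1 aff II-2×II-3: mm
⇒ M over [I-1,I-2,II-1,II-2,II-3,III-1]: 10 consistent
V/I-1 un ·: VV|Vv
V/I-2 un ·: VV|Vv
V/II-1 ? I-1×I-2: VV|Vv|vv
V/II-2 un I-1×I-2: VV|Vv
V/II-3 aff ·: vv
V/III-1 un II-2×II-3: Vv
⇒ V over [I-1,I-2,II-1,II-2,II-3,III-1]: 15 consistent

II-3 ∈ {Mm vv, mm vv}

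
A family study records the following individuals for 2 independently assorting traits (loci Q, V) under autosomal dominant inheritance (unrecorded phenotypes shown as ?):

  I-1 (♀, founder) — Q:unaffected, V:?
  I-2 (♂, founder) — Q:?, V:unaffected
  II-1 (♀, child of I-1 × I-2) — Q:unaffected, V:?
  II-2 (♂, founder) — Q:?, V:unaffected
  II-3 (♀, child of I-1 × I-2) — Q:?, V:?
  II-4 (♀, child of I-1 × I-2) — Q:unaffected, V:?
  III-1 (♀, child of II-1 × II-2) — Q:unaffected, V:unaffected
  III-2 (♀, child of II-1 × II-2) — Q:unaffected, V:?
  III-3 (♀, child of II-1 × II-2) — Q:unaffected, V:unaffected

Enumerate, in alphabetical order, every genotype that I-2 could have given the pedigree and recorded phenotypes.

I-2 ∈ {Qq vv, qq vv}

Q/I-1 un ·: qq
Q/I-2 ? ·: qq|Qq
Q/II-1 un I-1×I-2: qq
Q/II-2 ? ·: qq|Qq
Q/II-3 ? I-1×I-2: qq|Qq
Q/II-4 un I-1×I-2: qq
Q/III-1 un II-1×II-2: qq
Q/III-2 un II-1×II-2: qq
Q/III-3 un II-1×II-2: qq
⇒ Q over [I-1,I-2,II-1,II-2,II-3,II-4,III-1,III-2,III-3]: 6 consistent
V/I-1 ? ·: vv|Vv|VV
V/I-2 un ·: vv
V/II-1 ? I-1×I-2: vv|Vv
V/II-2 un ·: vv
V/II-3 ? I-1×I-2: vv|Vv
V/II-4 ? I-1×I-2: vv|Vv
V/III-1 un II-1×II-2: vv
V/III-2 ? II-1×II-2: vv|Vv
V/III-3 un II-1×II-2: vv
⇒ V over [I-1,I-2,II-1,II-2,II-3,II-4,III-1,III-2,III-3]: 15 consistent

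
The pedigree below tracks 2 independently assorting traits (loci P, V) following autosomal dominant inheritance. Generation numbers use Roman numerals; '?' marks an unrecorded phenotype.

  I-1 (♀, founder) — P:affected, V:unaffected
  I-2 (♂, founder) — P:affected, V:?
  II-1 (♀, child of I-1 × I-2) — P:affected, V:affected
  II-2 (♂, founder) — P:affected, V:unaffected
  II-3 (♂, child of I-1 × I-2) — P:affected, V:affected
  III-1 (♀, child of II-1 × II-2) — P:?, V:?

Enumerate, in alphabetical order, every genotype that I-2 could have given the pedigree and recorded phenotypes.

I-2 ∈ {PP VV, PP Vv, Pp VV, Pp Vv}

P/I-1 aff ·: Pp|PP
P/I-2 aff ·: Pp|PP
P/II-1 aff I-1×I-2: Pp|PP
P/II-2 aff ·: Pp|PP
P/II-3 aff I-1×I-2: Pp|PP
P/III-1 ? II-1×II-2: pp|Pp|PP
⇒ P over [I-1,I-2,II-1,II-2,II-3,III-1]: 51 consistent
V/I-1 un ·: vv
V/I-2 ? ·: Vv|VV
V/II-1 aff I-1×I-2: Vv
V/II-2 un ·: vv
V/II-3 aff I-1×I-2: Vv
V/III-1 ? II-1×II-2: vv|Vv
⇒ V over [I-1,I-2,II-1,II-2,II-3,III-1]: 4 consistent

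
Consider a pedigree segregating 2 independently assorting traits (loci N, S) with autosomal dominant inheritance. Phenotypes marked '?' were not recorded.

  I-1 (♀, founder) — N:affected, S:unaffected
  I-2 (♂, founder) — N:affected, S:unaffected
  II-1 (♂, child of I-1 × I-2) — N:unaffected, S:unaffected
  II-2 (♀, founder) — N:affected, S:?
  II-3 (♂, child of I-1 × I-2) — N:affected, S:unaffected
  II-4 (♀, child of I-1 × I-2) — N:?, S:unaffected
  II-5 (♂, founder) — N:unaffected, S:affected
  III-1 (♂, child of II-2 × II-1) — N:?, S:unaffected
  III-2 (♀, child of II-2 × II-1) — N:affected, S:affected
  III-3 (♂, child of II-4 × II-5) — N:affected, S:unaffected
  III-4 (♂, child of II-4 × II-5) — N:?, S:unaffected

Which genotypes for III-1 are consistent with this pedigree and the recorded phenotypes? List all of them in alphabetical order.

N/I-1 aff ·: Nn
N/I-2 aff ·: Nn
N/II-1 un I-1×I-2: nn
N/II-2 aff ·: Nn|NN
N/II-3 aff I-1×I-2: Nn|NN
N/II-4 ? I-1×I-2: Nn|NN
N/II-5 un ·: nn
N/III-1 ? II-2×II-1: nn|Nn
N/III-2 aff II-2×II-1: Nn
N/III-3 aff II-4×II-5: Nn
N/III-4 ? II-4×II-5: nn|Nn
⇒ N over [I-1,I-2,II-1,II-2,II-3,II-4,II-5,III-1,III-2,III-3,III-4]: 18 consistent
S/I-1 un ·: ss
S/I-2 un ·: ss
S/II-1 un I-1×I-2: ss
S/II-2 ? ·: Ss
S/II-3 un I-1×I-2: ss
S/II-4 un I-1×I-2: ss
S/II-5 aff ·: Ss
S/III-1 un II-2×II-1: ss
S/III-2 aff II-2×II-1: Ss
S/III-3 un II-4×II-5: ss
S/III-4 un II-4×II-5: ss
⇒ S over [I-1,I-2,II-1,II-2,II-3,II-4,II-5,III-1,III-2,III-3,III-4]: 1 consistent

III-1 ∈ {Nn ss, nn ss}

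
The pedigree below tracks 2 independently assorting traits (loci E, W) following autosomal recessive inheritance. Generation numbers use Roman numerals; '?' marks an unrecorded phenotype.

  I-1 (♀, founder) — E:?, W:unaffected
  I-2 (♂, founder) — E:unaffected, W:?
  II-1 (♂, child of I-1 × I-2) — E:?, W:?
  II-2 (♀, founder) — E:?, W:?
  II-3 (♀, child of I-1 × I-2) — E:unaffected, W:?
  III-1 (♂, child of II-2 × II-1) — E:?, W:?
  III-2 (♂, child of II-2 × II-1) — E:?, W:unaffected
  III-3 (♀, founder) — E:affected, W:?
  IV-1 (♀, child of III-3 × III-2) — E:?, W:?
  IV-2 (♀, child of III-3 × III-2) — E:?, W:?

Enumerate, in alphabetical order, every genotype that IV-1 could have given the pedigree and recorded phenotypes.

E/I-1 ? ·: EE|Ee|ee
E/I-2 un ·: EE|Ee
E/II-1 ? I-1×I-2: EE|Ee|ee
E/II-2 ? ·: EE|Ee|ee
E/II-3 un I-1×I-2: EE|Ee
E/III-1 ? II-2×II-1: EE|Ee|ee
E/III-2 ? II-2×II-1: EE|Ee|ee
E/III-3 aff ·: ee
E/IV-1 ? III-3×III-2: Ee|ee
E/IV-2 ? III-3×III-2: Ee|ee
⇒ E over [I-1,I-2,II-1,II-2,II-3,III-1,III-2,III-3,IV-1,IV-2]: 454 consistent
W/I-1 un ·: WW|Ww
W/I-2 ? ·: WW|Ww|ww
W/II-1 ? I-1×I-2: WW|Ww|ww
W/II-2 ? ·: WW|Ww|ww
W/II-3 ? I-1×I-2: WW|Ww|ww
W/III-1 ? II-2×II-1: WW|Ww|ww
W/III-2 un II-2×II-1: WW|Ww
W/III-3 ? ·: WW|Ww|ww
W/IV-1 ? III-3×III-2: WW|Ww|ww
W/IV-2 ? III-3×III-2: WW|Ww|ww
⇒ W over [I-1,I-2,II-1,II-2,II-3,III-1,III-2,III-3,IV-1,IV-2]: 2297 consistent

IV-1 ∈ {Ee WW, Ee Ww, Ee ww, ee WW, ee Ww, ee ww}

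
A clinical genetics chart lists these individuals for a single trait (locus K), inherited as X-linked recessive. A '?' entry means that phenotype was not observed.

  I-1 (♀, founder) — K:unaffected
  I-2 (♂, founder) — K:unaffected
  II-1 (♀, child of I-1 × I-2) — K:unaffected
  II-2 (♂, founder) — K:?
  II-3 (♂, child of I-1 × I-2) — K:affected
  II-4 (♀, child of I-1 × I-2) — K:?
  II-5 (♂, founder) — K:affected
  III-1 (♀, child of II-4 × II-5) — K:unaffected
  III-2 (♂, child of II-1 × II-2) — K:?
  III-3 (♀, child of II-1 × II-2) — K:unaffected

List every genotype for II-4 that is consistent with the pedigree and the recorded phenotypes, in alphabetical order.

II-4 ∈ {X^KX^K, X^KX^k}

K/I-1 un ·: X^KX^k
K/I-2 un ·: X^KY
K/II-1 un I-1×I-2: X^KX^K|X^KX^k
K/II-2 ? ·: X^KY|X^kY
K/II-3 aff I-1×I-2: X^kY
K/II-4 ? I-1×I-2: X^KX^K|X^KX^k
K/II-5 aff ·: X^kY
K/III-1 un II-4×II-5: X^KX^k
K/III-2 ? II-1×II-2: X^KY|X^kY
K/III-3 un II-1×II-2: X^KX^K|X^KX^k
⇒ K over [I-1,I-2,II-1,II-2,II-3,II-4,II-5,III-1,III-2,III-3]: 16 consistent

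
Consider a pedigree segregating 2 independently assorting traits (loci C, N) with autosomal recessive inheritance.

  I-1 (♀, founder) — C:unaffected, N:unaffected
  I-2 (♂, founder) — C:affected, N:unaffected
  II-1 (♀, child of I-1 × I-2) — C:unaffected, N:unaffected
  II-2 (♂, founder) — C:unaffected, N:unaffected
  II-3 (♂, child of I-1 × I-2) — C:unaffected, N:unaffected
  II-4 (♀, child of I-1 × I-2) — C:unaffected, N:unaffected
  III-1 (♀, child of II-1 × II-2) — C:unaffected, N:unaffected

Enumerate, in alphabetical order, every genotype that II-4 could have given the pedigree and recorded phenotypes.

C/I-1 un ·: CC|Cc
C/I-2 aff ·: cc
C/II-1 un I-1×I-2: Cc
C/II-2 un ·: CC|Cc
C/II-3 un I-1×I-2: Cc
C/II-4 un I-1×I-2: Cc
C/III-1 un II-1×II-2: CC|Cc
⇒ C over [I-1,I-2,II-1,II-2,II-3,II-4,III-1]: 8 consistent
N/I-1 un ·: NN|Nn
N/I-2 un ·: NN|Nn
N/II-1 un I-1×I-2: NN|Nn
N/II-2 un ·: NN|Nn
N/II-3 un I-1×I-2: NN|Nn
N/II-4 un I-1×I-2: NN|Nn
N/III-1 un II-1×II-2: NN|Nn
⇒ N over [I-1,I-2,II-1,II-2,II-3,II-4,III-1]: 87 consistent

II-4 ∈ {Cc NN, Cc Nn}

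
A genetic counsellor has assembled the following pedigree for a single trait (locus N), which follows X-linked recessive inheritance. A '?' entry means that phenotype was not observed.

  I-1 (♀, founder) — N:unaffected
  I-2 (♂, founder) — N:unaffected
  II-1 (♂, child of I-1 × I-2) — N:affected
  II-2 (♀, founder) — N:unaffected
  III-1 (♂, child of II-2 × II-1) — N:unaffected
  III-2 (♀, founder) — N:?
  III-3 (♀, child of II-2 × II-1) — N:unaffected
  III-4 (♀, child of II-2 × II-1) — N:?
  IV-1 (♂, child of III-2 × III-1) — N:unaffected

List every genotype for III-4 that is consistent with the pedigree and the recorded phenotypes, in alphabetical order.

III-4 ∈ {X^NX^n, X^nX^n}

N/I-1 un ·: X^NX^n
N/I-2 un ·: X^NY
N/II-1 aff I-1×I-2: X^nY
N/II-2 un ·: X^NX^N|X^NX^n
N/III-1 un II-2×II-1: X^NY
N/III-2 ? ·: X^NX^N|X^NX^n
N/III-3 un II-2×II-1: X^NX^n
N/III-4 ? II-2×II-1: X^NX^n|X^nX^n
N/IV-1 un III-2×III-1: X^NY
⇒ N over [I-1,I-2,II-1,II-2,III-1,III-2,III-3,III-4,IV-1]: 6 consistent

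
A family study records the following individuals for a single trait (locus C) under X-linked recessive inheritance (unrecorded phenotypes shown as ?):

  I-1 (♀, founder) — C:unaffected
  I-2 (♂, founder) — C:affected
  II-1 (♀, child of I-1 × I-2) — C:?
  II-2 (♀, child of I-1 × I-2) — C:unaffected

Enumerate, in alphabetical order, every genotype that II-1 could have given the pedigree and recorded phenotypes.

C/I-1 un ·: X^CX^C|X^CX^c
C/I-2 aff ·: X^cY
C/II-1 ? I-1×I-2: X^CX^c|X^cX^c
C/II-2 un I-1×I-2: X^CX^c
⇒ C over [I-1,I-2,II-1,II-2]: 3 consistent

II-1 ∈ {X^CX^c, X^cX^c}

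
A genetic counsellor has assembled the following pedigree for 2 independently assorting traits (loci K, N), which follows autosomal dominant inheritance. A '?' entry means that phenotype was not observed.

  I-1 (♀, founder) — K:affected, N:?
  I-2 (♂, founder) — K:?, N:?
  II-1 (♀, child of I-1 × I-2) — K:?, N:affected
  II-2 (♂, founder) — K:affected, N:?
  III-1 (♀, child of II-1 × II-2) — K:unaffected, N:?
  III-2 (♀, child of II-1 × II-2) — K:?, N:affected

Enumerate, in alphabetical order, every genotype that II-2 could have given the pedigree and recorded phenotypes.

II-2 ∈ {Kk NN, Kk Nn, Kk nn}

K/I-1 aff ·: Kk|KK
K/I-2 ? ·: kk|Kk|KK
K/II-1 ? I-1×I-2: kk|Kk
K/II-2 aff ·: Kk
K/III-1 un II-1×II-2: kk
K/III-2 ? II-1×II-2: kk|Kk|KK
⇒ K over [I-1,I-2,II-1,II-2,III-1,III-2]: 19 consistent
N/I-1 ? ·: nn|Nn|NN
N/I-2 ? ·: nn|Nn|NN
N/II-1 aff I-1×I-2: Nn|NN
N/II-2 ? ·: nn|Nn|NN
N/III-1 ? II-1×II-2: nn|Nn|NN
N/III-2 aff II-1×II-2: Nn|NN
⇒ N over [I-1,I-2,II-1,II-2,III-1,III-2]: 108 consistent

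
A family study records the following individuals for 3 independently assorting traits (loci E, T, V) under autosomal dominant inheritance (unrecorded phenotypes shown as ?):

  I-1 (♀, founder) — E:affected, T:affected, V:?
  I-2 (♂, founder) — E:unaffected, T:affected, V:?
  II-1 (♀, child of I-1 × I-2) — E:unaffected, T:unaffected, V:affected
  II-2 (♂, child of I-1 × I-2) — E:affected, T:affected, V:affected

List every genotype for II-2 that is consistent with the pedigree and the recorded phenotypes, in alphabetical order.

II-2 ∈ {Ee TT VV, Ee TT Vv, Ee Tt VV, Ee Tt Vv}

E/I-1 aff ·: Ee
E/I-2 un ·: ee
E/II-1 un I-1×I-2: ee
E/II-2 aff I-1×I-2: Ee
⇒ E over [I-1,I-2,II-1,II-2]: 1 consistent
T/I-1 aff ·: Tt
T/I-2 aff ·: Tt
T/II-1 un I-1×I-2: tt
T/II-2 aff I-1×I-2: Tt|TT
⇒ T over [I-1,I-2,II-1,II-2]: 2 consistent
V/I-1 ? ·: vv|Vv|VV
V/I-2 ? ·: vv|Vv|VV
V/II-1 aff I-1×I-2: Vv|VV
V/II-2 aff I-1×I-2: Vv|VV
⇒ V over [I-1,I-2,II-1,II-2]: 17 consistent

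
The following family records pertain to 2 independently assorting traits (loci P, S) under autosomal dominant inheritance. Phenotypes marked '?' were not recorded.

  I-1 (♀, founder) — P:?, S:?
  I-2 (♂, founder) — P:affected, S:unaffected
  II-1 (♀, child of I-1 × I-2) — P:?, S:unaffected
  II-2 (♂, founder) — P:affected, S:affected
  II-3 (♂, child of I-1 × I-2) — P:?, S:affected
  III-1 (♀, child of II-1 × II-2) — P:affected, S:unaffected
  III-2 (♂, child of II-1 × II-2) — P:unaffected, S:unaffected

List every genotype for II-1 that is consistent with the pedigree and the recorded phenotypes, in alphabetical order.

P/I-1 ? ·: pp|Pp|PP
P/I-2 aff ·: Pp|PP
P/II-1 ? I-1×I-2: pp|Pp
P/II-2 aff ·: Pp
P/II-3 ? I-1×I-2: pp|Pp|PP
P/III-1 aff II-1×II-2: Pp|PP
P/III-2 un II-1×II-2: pp
⇒ P over [I-1,I-2,II-1,II-2,II-3,III-1,III-2]: 25 consistent
S/I-1 ? ·: Ss
S/I-2 un ·: ss
S/II-1 un I-1×I-2: ss
S/II-2 aff ·: Ss
S/II-3 aff I-1×I-2: Ss
S/III-1 un II-1×II-2: ss
S/III-2 un II-1×II-2: ss
⇒ S over [I-1,I-2,II-1,II-2,II-3,III-1,III-2]: 1 consistent

II-1 ∈ {Pp ss, pp ss}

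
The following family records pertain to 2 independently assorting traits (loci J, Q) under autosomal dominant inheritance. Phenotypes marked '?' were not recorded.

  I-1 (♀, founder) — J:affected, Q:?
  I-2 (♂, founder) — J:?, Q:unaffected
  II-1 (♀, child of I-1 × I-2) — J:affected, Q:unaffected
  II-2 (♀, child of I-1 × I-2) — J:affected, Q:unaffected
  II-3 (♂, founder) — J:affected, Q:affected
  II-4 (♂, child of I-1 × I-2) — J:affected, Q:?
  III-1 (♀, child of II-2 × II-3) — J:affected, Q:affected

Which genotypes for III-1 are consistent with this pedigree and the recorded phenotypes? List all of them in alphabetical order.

J/I-1 aff ·: Jj|JJ
J/I-2 ? ·: jj|Jj|JJ
J/II-1 aff I-1×I-2: Jj|JJ
J/II-2 aff I-1×I-2: Jj|JJ
J/II-3 aff ·: Jj|JJ
J/II-4 aff I-1×I-2: Jj|JJ
J/III-1 aff II-2×II-3: Jj|JJ
⇒ J over [I-1,I-2,II-1,II-2,II-3,II-4,III-1]: 95 consistent
Q/I-1 ? ·: qq|Qq
Q/I-2 un ·: qq
Q/II-1 un I-1×I-2: qq
Q/II-2 un I-1×I-2: qq
Q/II-3 aff ·: Qq|QQ
Q/II-4 ? I-1×I-2: qq|Qq
Q/III-1 aff II-2×II-3: Qq
⇒ Q over [I-1,I-2,II-1,II-2,II-3,II-4,III-1]: 6 consistent

III-1 ∈ {JJ Qq, Jj Qq}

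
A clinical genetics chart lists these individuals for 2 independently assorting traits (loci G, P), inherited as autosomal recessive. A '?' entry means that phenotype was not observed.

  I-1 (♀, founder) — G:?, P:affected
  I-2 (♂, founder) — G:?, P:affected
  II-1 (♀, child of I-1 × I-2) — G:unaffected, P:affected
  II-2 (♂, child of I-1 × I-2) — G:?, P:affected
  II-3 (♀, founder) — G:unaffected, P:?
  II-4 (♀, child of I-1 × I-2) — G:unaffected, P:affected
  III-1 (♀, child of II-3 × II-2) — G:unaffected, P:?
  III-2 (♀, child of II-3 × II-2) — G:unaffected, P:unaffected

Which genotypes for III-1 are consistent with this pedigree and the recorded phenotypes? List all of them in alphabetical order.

G/I-1 ? ·: GG|Gg|gg
G/I-2 ? ·: GG|Gg|gg
G/II-1 un I-1×I-2: GG|Gg
G/II-2 ? I-1×I-2: GG|Gg|gg
G/II-3 un ·: GG|Gg
G/II-4 un I-1×I-2: GG|Gg
G/III-1 un II-3×II-2: GG|Gg
G/III-2 un II-3×II-2: GG|Gg
⇒ G over [I-1,I-2,II-1,II-2,II-3,II-4,III-1,III-2]: 205 consistent
P/I-1 aff ·: pp
P/I-2 aff ·: pp
P/II-1 aff I-1×I-2: pp
P/II-2 aff I-1×I-2: pp
P/II-3 ? ·: PP|Pp
P/II-4 aff I-1×I-2: pp
P/III-1 ? II-3×II-2: Pp|pp
P/III-2 un II-3×II-2: Pp
⇒ P over [I-1,I-2,II-1,II-2,II-3,II-4,III-1,III-2]: 3 consistent

III-1 ∈ {GG Pp, GG pp, Gg Pp, Gg pp}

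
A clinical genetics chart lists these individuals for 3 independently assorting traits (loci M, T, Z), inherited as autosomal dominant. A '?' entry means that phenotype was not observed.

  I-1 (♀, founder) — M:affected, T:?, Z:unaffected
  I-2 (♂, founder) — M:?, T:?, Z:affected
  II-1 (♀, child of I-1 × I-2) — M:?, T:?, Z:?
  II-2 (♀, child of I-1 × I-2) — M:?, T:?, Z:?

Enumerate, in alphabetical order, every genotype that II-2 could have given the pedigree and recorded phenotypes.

M/I-1 aff ·: Mm|MM
M/I-2 ? ·: mm|Mm|MM
M/II-1 ? I-1×I-2: mm|Mm|MM
M/II-2 ? I-1×I-2: mm|Mm|MM
⇒ M over [I-1,I-2,II-1,II-2]: 23 consistent
T/I-1 ? ·: tt|Tt|TT
T/I-2 ? ·: tt|Tt|TT
T/II-1 ? I-1×I-2: tt|Tt|TT
T/II-2 ? I-1×I-2: tt|Tt|TT
⇒ T over [I-1,I-2,II-1,II-2]: 29 consistent
Z/I-1 un ·: zz
Z/I-2 aff ·: Zz|ZZ
Z/II-1 ? I-1×I-2: zz|Zz
Z/II-2 ? I-1×I-2: zz|Zz
⇒ Z over [I-1,I-2,II-1,II-2]: 5 consistent

II-2 ∈ {MM TT Zz, MM TT zz, MM Tt Zz, MM Tt zz, MM tt Zz, MM tt zz, Mm TT Zz, Mm TT zz, Mm Tt Zz, Mm Tt zz, Mm tt Zz, Mm tt zz, mm TT Zz, mm TT zz, mm Tt Zz, mm Tt zz, mm tt Zz, mm tt zz}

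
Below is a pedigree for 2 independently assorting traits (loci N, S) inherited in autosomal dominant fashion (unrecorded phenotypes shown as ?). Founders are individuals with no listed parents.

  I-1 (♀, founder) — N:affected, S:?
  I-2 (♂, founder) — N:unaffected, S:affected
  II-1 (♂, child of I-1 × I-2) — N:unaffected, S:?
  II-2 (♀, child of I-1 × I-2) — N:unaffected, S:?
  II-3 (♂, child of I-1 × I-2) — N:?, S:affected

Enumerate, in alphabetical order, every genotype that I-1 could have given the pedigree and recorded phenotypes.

N/I-1 aff ·: Nn
N/I-2 un ·: nn
N/II-1 un I-1×I-2: nn
N/II-2 un I-1×I-2: nn
N/II-3 ? I-1×I-2: nn|Nn
⇒ N over [I-1,I-2,II-1,II-2,II-3]: 2 consistent
S/I-1 ? ·: ss|Ss|SS
S/I-2 aff ·: Ss|SS
S/II-1 ? I-1×I-2: ss|Ss|SS
S/II-2 ? I-1×I-2: ss|Ss|SS
S/II-3 aff I-1×I-2: Ss|SS
⇒ S over [I-1,I-2,II-1,II-2,II-3]: 40 consistent

I-1 ∈ {Nn SS, Nn Ss, Nn ss}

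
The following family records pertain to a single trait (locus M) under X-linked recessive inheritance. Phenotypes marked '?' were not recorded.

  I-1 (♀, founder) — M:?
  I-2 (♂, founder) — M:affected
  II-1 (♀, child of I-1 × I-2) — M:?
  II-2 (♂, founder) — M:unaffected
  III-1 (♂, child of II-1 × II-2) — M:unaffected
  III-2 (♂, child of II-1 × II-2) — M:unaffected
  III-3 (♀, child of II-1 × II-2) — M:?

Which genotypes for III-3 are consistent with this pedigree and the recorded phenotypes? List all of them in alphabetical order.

III-3 ∈ {X^MX^M, X^MX^m}

M/I-1 ? ·: X^MX^M|X^MX^m
M/I-2 aff ·: X^mY
M/II-1 ? I-1×I-2: X^MX^m
M/II-2 un ·: X^MY
M/III-1 un II-1×II-2: X^MY
M/III-2 un II-1×II-2: X^MY
M/III-3 ? II-1×II-2: X^MX^M|X^MX^m
⇒ M over [I-1,I-2,II-1,II-2,III-1,III-2,III-3]: 4 consistent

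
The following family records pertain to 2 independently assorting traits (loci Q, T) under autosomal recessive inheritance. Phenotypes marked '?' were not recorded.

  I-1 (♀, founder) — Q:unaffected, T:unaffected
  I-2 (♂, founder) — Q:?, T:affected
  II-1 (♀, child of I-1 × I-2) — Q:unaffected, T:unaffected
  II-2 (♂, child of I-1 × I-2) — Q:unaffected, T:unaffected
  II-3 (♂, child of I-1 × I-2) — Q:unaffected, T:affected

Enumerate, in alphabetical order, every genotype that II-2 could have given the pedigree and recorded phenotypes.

Q/I-1 un ·: QQ|Qq
Q/I-2 ? ·: QQ|Qq|qq
Q/II-1 un I-1×I-2: QQ|Qq
Q/II-2 un I-1×I-2: QQ|Qq
Q/II-3 un I-1×I-2: QQ|Qq
⇒ Q over [I-1,I-2,II-1,II-2,II-3]: 27 consistent
T/I-1 un ·: Tt
T/I-2 aff ·: tt
T/II-1 un I-1×I-2: Tt
T/II-2 un I-1×I-2: Tt
T/II-3 aff I-1×I-2: tt
⇒ T over [I-1,I-2,II-1,II-2,II-3]: 1 consistent

II-2 ∈ {QQ Tt, Qq Tt}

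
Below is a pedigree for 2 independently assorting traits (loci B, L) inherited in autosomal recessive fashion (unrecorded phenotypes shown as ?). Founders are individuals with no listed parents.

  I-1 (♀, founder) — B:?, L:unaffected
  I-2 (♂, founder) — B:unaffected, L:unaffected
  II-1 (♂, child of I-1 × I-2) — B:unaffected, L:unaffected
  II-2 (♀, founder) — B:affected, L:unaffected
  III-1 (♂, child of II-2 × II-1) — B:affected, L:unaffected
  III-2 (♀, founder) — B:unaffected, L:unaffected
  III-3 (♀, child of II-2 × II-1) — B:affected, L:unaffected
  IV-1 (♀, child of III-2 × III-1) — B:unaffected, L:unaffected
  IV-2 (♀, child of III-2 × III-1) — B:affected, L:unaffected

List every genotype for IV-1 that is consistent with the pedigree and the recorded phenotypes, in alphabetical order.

B/I-1 ? ·: BB|Bb|bb
B/I-2 un ·: BB|Bb
B/II-1 un I-1×I-2: Bb
B/II-2 aff ·: bb
B/III-1 aff II-2×II-1: bb
B/III-2 un ·: Bb
B/III-3 aff II-2×II-1: bb
B/IV-1 un III-2×III-1: Bb
B/IV-2 aff III-2×III-1: bb
⇒ B over [I-1,I-2,II-1,II-2,III-1,III-2,III-3,IV-1,IV-2]: 5 consistent
L/I-1 un ·: LL|Ll
L/I-2 un ·: LL|Ll
L/II-1 un I-1×I-2: LL|Ll
L/II-2 un ·: LL|Ll
L/III-1 un II-2×II-1: LL|Ll
L/III-2 un ·: LL|Ll
L/III-3 un II-2×II-1: LL|Ll
L/IV-1 un III-2×III-1: LL|Ll
L/IV-2 un III-2×III-1: LL|Ll
⇒ L over [I-1,I-2,II-1,II-2,III-1,III-2,III-3,IV-1,IV-2]: 280 consistent

IV-1 ∈ {Bb LL, Bb Ll}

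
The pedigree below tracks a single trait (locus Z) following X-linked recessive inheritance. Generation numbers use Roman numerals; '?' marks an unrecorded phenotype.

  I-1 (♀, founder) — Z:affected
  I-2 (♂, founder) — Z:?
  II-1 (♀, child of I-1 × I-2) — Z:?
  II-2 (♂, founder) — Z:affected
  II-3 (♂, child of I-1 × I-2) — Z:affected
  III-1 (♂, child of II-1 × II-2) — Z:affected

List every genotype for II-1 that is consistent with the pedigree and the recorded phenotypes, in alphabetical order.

Z/I-1 aff ·: X^zX^z
Z/I-2 ? ·: X^ZY|X^zY
Z/II-1 ? I-1×I-2: X^ZX^z|X^zX^z
Z/II-2 aff ·: X^zY
Z/II-3 aff I-1×I-2: X^zY
Z/III-1 aff II-1×II-2: X^zY
⇒ Z over [I-1,I-2,II-1,II-2,II-3,III-1]: 2 consistent

II-1 ∈ {X^ZX^z, X^zX^z}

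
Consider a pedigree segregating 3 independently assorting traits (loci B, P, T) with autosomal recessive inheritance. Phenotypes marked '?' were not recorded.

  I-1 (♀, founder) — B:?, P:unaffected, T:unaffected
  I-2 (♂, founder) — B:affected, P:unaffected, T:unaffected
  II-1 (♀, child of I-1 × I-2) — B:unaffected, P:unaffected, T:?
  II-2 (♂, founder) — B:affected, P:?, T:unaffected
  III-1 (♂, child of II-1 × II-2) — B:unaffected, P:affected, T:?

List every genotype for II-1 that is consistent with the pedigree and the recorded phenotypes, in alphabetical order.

II-1 ∈ {Bb Pp TT, Bb Pp Tt, Bb Pp tt}

B/I-1 ? ·: BB|Bb
B/I-2 aff ·: bb
B/II-1 un I-1×I-2: Bb
B/II-2 aff ·: bb
B/III-1 un II-1×II-2: Bb
⇒ B over [I-1,I-2,II-1,II-2,III-1]: 2 consistent
P/I-1 un ·: PP|Pp
P/I-2 un ·: PP|Pp
P/II-1 un I-1×I-2: Pp
P/II-2 ? ·: Pp|pp
P/III-1 aff II-1×II-2: pp
⇒ P over [I-1,I-2,II-1,II-2,III-1]: 6 consistent
T/I-1 un ·: TT|Tt
T/I-2 un ·: TT|Tt
T/II-1 ? I-1×I-2: TT|Tt|tt
T/II-2 un ·: TT|Tt
T/III-1 ? II-1×II-2: TT|Tt|tt
⇒ T over [I-1,I-2,II-1,II-2,III-1]: 30 consistent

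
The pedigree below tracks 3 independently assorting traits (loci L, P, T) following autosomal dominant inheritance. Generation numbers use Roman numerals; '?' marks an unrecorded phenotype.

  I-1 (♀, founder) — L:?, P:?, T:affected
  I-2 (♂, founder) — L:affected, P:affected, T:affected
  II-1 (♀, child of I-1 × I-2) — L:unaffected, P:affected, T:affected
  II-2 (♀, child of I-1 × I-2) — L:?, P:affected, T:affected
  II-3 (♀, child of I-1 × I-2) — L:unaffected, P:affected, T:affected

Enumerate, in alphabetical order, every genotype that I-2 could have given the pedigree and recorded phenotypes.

I-2 ∈ {Ll PP TT, Ll PP Tt, Ll Pp TT, Ll Pp Tt}

L/I-1 ? ·: ll|Ll
L/I-2 aff ·: Ll
L/II-1 un I-1×I-2: ll
L/II-2 ? I-1×I-2: ll|Ll|LL
L/II-3 un I-1×I-2: ll
⇒ L over [I-1,I-2,II-1,II-2,II-3]: 5 consistent
P/I-1 ? ·: pp|Pp|PP
P/I-2 aff ·: Pp|PP
P/II-1 aff I-1×I-2: Pp|PP
P/II-2 aff I-1×I-2: Pp|PP
P/II-3 aff I-1×I-2: Pp|PP
⇒ P over [I-1,I-2,II-1,II-2,II-3]: 27 consistent
T/I-1 aff ·: Tt|TT
T/I-2 aff ·: Tt|TT
T/II-1 aff I-1×I-2: Tt|TT
T/II-2 aff I-1×I-2: Tt|TT
T/II-3 aff I-1×I-2: Tt|TT
⇒ T over [I-1,I-2,II-1,II-2,II-3]: 25 consistent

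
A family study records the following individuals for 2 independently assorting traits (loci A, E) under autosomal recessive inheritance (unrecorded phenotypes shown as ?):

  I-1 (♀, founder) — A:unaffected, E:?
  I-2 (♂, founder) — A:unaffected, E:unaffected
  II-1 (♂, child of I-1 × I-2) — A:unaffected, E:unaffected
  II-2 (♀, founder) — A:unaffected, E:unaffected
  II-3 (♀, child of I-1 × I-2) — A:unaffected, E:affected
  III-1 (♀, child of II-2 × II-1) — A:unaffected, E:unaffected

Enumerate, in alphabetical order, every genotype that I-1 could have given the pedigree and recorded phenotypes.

I-1 ∈ {AA Ee, AA ee, Aa Ee, Aa ee}

A/I-1 un ·: AA|Aa
A/I-2 un ·: AA|Aa
A/II-1 un I-1×I-2: AA|Aa
A/II-2 un ·: AA|Aa
A/II-3 un I-1×I-2: AA|Aa
A/III-1 un II-2×II-1: AA|Aa
⇒ A over [I-1,I-2,II-1,II-2,II-3,III-1]: 45 consistent
E/I-1 ? ·: Ee|ee
E/I-2 un ·: Ee
E/II-1 un I-1×I-2: EE|Ee
E/II-2 un ·: EE|Ee
E/II-3 aff I-1×I-2: ee
E/III-1 un II-2×II-1: EE|Ee
⇒ E over [I-1,I-2,II-1,II-2,II-3,III-1]: 11 consistent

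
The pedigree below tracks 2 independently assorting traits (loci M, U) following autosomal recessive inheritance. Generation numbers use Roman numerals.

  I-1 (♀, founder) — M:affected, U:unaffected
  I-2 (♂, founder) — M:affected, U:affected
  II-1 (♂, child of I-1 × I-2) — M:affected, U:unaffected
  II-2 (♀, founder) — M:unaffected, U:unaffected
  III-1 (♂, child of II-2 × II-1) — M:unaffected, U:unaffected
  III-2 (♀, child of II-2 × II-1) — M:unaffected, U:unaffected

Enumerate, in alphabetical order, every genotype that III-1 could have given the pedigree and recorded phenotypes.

III-1 ∈ {Mm UU, Mm Uu}

M/I-1 aff ·: mm
M/I-2 aff ·: mm
M/II-1 aff I-1×I-2: mm
M/II-2 un ·: MM|Mm
M/III-1 un II-2×II-1: Mm
M/III-2 un II-2×II-1: Mm
⇒ M over [I-1,I-2,II-1,II-2,III-1,III-2]: 2 consistent
U/I-1 un ·: UU|Uu
U/I-2 aff ·: uu
U/II-1 un I-1×I-2: Uu
U/II-2 un ·: UU|Uu
U/III-1 un II-2×II-1: UU|Uu
U/III-2 un II-2×II-1: UU|Uu
⇒ U over [I-1,I-2,II-1,II-2,III-1,III-2]: 16 consistent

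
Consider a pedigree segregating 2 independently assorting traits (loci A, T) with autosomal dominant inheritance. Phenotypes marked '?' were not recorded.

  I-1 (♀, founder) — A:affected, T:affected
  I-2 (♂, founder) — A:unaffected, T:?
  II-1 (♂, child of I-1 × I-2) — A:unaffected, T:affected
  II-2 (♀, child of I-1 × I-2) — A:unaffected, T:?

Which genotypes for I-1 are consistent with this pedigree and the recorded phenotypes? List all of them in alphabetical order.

I-1 ∈ {Aa TT, Aa Tt}

A/I-1 aff ·: Aa
A/I-2 un ·: aa
A/II-1 un I-1×I-2: aa
A/II-2 un I-1×I-2: aa
⇒ A over [I-1,I-2,II-1,II-2]: 1 consistent
T/I-1 aff ·: Tt|TT
T/I-2 ? ·: tt|Tt|TT
T/II-1 aff I-1×I-2: Tt|TT
T/II-2 ? I-1×I-2: tt|Tt|TT
⇒ T over [I-1,I-2,II-1,II-2]: 18 consistent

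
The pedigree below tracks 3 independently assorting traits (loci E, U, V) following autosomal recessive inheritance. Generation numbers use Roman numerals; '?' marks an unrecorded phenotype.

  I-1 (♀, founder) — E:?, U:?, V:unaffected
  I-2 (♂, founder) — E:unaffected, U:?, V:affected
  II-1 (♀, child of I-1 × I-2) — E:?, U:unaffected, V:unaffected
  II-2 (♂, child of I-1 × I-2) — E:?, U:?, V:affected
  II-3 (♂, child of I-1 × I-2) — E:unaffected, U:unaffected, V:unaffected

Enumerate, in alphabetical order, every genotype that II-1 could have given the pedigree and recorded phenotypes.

E/I-1 ? ·: EE|Ee|ee
E/I-2 un ·: EE|Ee
E/II-1 ? I-1×I-2: EE|Ee|ee
E/II-2 ? I-1×I-2: EE|Ee|ee
E/II-3 un I-1×I-2: EE|Ee
⇒ E over [I-1,I-2,II-1,II-2,II-3]: 40 consistent
U/I-1 ? ·: UU|Uu|uu
U/I-2 ? ·: UU|Uu|uu
U/II-1 un I-1×I-2: UU|Uu
U/II-2 ? I-1×I-2: UU|Uu|uu
U/II-3 un I-1×I-2: UU|Uu
⇒ U over [I-1,I-2,II-1,II-2,II-3]: 35 consistent
V/I-1 un ·: Vv
V/I-2 aff ·: vv
V/II-1 un I-1×I-2: Vv
V/II-2 aff I-1×I-2: vv
V/II-3 un I-1×I-2: Vv
⇒ V over [I-1,I-2,II-1,II-2,II-3]: 1 consistent

II-1 ∈ {EE UU Vv, EE Uu Vv, Ee UU Vv, Ee Uu Vv, ee UU Vv, ee Uu Vv}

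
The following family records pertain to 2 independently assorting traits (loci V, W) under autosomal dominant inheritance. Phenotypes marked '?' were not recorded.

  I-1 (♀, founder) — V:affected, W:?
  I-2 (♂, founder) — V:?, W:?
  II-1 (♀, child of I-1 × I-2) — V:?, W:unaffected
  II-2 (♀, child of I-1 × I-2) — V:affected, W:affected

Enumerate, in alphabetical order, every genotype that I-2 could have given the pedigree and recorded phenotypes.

I-2 ∈ {VV Ww, VV ww, Vv Ww, Vv ww, vv Ww, vv ww}

V/I-1 aff ·: Vv|VV
V/I-2 ? ·: vv|Vv|VV
V/II-1 ? I-1×I-2: vv|Vv|VV
V/II-2 aff I-1×I-2: Vv|VV
⇒ V over [I-1,I-2,II-1,II-2]: 18 consistent
W/I-1 ? ·: ww|Ww
W/I-2 ? ·: ww|Ww
W/II-1 un I-1×I-2: ww
W/II-2 aff I-1×I-2: Ww|WW
⇒ W over [I-1,I-2,II-1,II-2]: 4 consistent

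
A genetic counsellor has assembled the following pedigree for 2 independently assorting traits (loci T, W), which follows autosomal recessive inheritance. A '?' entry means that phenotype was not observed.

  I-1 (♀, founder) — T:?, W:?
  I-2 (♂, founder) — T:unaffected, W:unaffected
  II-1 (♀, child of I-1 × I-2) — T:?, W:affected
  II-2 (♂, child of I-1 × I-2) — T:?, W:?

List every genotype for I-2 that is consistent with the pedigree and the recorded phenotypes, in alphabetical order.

I-2 ∈ {TT Ww, Tt Ww}

T/I-1 ? ·: TT|Tt|tt
T/I-2 un ·: TT|Tt
T/II-1 ? I-1×I-2: TT|Tt|tt
T/II-2 ? I-1×I-2: TT|Tt|tt
⇒ T over [I-1,I-2,II-1,II-2]: 23 consistent
W/I-1 ? ·: Ww|ww
W/I-2 un ·: Ww
W/II-1 aff I-1×I-2: ww
W/II-2 ? I-1×I-2: WW|Ww|ww
⇒ W over [I-1,I-2,II-1,II-2]: 5 consistent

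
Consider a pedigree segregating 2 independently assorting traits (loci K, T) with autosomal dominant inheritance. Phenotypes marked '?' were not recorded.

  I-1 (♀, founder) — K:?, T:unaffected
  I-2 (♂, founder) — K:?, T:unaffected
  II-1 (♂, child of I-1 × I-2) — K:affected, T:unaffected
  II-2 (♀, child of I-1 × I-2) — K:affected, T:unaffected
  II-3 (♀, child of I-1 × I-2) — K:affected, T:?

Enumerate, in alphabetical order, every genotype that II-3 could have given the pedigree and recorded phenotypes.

K/I-1 ? ·: kk|Kk|KK
K/I-2 ? ·: kk|Kk|KK
K/II-1 aff I-1×I-2: Kk|KK
K/II-2 aff I-1×I-2: Kk|KK
K/II-3 aff I-1×I-2: Kk|KK
⇒ K over [I-1,I-2,II-1,II-2,II-3]: 29 consistent
T/I-1 un ·: tt
T/I-2 un ·: tt
T/II-1 un I-1×I-2: tt
T/II-2 un I-1×I-2: tt
T/II-3 ? I-1×I-2: tt
⇒ T over [I-1,I-2,II-1,II-2,II-3]: 1 consistent

II-3 ∈ {KK tt, Kk tt}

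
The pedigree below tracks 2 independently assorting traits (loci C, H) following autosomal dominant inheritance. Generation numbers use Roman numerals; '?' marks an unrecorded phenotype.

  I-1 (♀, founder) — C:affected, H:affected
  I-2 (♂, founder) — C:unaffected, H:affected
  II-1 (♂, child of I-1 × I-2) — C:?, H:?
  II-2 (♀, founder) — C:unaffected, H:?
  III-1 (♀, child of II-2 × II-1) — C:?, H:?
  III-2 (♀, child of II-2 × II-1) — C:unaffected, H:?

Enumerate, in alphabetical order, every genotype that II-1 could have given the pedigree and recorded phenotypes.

C/I-1 aff ·: Cc|CC
C/I-2 un ·: cc
C/II-1 ? I-1×I-2: cc|Cc
C/II-2 un ·: cc
C/III-1 ? II-2×II-1: cc|Cc
C/III-2 un II-2×II-1: cc
⇒ C over [I-1,I-2,II-1,II-2,III-1,III-2]: 5 consistent
H/I-1 aff ·: Hh|HH
H/I-2 aff ·: Hh|HH
H/II-1 ? I-1×I-2: hh|Hh|HH
H/II-2 ? ·: hh|Hh|HH
H/III-1 ? II-2×II-1: hh|Hh|HH
H/III-2 ? II-2×II-1: hh|Hh|HH
⇒ H over [I-1,I-2,II-1,II-2,III-1,III-2]: 81 consistent

II-1 ∈ {Cc HH, Cc Hh, Cc hh, cc HH, cc Hh, cc hh}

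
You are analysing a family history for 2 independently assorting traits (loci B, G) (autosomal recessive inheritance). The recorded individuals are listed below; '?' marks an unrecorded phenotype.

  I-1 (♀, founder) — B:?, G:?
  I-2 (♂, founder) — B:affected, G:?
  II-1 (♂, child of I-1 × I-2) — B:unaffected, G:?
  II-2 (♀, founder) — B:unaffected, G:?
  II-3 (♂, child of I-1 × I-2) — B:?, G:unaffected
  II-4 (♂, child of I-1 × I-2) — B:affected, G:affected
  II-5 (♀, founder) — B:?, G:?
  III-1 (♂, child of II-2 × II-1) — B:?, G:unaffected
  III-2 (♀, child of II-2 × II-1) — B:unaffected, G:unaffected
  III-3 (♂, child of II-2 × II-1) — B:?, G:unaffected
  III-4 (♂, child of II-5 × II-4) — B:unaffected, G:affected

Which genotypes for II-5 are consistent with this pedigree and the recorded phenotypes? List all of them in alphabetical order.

II-5 ∈ {BB Gg, BB gg, Bb Gg, Bb gg}

B/I-1 ? ·: Bb
B/I-2 aff ·: bb
B/II-1 un I-1×I-2: Bb
B/II-2 un ·: BB|Bb
B/II-3 ? I-1×I-2: Bb|bb
B/II-4 aff I-1×I-2: bb
B/II-5 ? ·: BB|Bb
B/III-1 ? II-2×II-1: BB|Bb|bb
B/III-2 un II-2×II-1: BB|Bb
B/III-3 ? II-2×II-1: BB|Bb|bb
B/III-4 un II-5×II-4: Bb
⇒ B over [I-1,I-2,II-1,II-2,II-3,II-4,II-5,III-1,III-2,III-3,III-4]: 104 consistent
G/I-1 ? ·: Gg|gg
G/I-2 ? ·: Gg|gg
G/II-1 ? I-1×I-2: GG|Gg|gg
G/II-2 ? ·: GG|Gg|gg
G/II-3 un I-1×I-2: GG|Gg
G/II-4 aff I-1×I-2: gg
G/II-5 ? ·: Gg|gg
G/III-1 un II-2×II-1: GG|Gg
G/III-2 un II-2×II-1: GG|Gg
G/III-3 un II-2×II-1: GG|Gg
G/III-4 aff II-5×II-4: gg
⇒ G over [I-1,I-2,II-1,II-2,II-3,II-4,II-5,III-1,III-2,III-3,III-4]: 192 consistent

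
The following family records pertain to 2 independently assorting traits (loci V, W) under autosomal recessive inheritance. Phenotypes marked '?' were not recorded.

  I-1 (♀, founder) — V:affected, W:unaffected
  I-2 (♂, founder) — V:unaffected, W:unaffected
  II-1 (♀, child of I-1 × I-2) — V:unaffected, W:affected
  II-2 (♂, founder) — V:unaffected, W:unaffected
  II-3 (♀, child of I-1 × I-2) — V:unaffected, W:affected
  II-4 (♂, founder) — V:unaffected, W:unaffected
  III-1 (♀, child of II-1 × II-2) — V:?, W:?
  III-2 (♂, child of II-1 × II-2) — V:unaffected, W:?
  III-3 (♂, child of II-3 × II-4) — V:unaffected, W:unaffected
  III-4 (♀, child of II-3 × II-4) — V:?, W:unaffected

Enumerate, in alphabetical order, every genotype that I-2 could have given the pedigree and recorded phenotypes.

V/I-1 aff ·: vv
V/I-2 un ·: VV|Vv
V/II-1 un I-1×I-2: Vv
V/II-2 un ·: VV|Vv
V/II-3 un I-1×I-2: Vv
V/II-4 un ·: VV|Vv
V/III-1 ? II-1×II-2: VV|Vv|vv
V/III-2 un II-1×II-2: VV|Vv
V/III-3 un II-3×II-4: VV|Vv
V/III-4 ? II-3×II-4: VV|Vv|vv
⇒ V over [I-1,I-2,II-1,II-2,II-3,II-4,III-1,III-2,III-3,III-4]: 200 consistent
W/I-1 un ·: Ww
W/I-2 un ·: Ww
W/II-1 aff I-1×I-2: ww
W/II-2 un ·: WW|Ww
W/II-3 aff I-1×I-2: ww
W/II-4 un ·: WW|Ww
W/III-1 ? II-1×II-2: Ww|ww
W/III-2 ? II-1×II-2: Ww|ww
W/III-3 un II-3×II-4: Ww
W/III-4 un II-3×II-4: Ww
⇒ W over [I-1,I-2,II-1,II-2,II-3,II-4,III-1,III-2,III-3,III-4]: 10 consistent

I-2 ∈ {VV Ww, Vv Ww}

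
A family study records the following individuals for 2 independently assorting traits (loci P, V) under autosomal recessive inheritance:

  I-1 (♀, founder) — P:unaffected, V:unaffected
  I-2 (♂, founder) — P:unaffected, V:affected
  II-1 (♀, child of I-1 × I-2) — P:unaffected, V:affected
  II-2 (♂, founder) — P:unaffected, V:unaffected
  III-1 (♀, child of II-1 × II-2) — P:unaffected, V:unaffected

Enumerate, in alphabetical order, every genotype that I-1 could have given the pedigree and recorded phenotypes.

I-1 ∈ {PP Vv, Pp Vv}

P/I-1 un ·: PP|Pp
P/I-2 un ·: PP|Pp
P/II-1 un I-1×I-2: PP|Pp
P/II-2 un ·: PP|Pp
P/III-1 un II-1×II-2: PP|Pp
⇒ P over [I-1,I-2,II-1,II-2,III-1]: 24 consistent
V/I-1 un ·: Vv
V/I-2 aff ·: vv
V/II-1 aff I-1×I-2: vv
V/II-2 un ·: VV|Vv
V/III-1 un II-1×II-2: Vv
⇒ V over [I-1,I-2,II-1,II-2,III-1]: 2 consistent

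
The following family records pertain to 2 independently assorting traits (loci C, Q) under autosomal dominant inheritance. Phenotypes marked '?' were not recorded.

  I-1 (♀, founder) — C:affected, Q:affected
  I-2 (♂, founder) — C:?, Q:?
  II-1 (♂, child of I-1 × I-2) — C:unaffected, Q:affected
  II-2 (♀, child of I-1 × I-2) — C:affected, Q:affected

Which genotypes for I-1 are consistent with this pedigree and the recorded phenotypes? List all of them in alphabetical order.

I-1 ∈ {Cc QQ, Cc Qq}

C/I-1 aff ·: Cc
C/I-2 ? ·: cc|Cc
C/II-1 un I-1×I-2: cc
C/II-2 aff I-1×I-2: Cc|CC
⇒ C over [I-1,I-2,II-1,II-2]: 3 consistent
Q/I-1 aff ·: Qq|QQ
Q/I-2 ? ·: qq|Qq|QQ
Q/II-1 aff I-1×I-2: Qq|QQ
Q/II-2 aff I-1×I-2: Qq|QQ
⇒ Q over [I-1,I-2,II-1,II-2]: 15 consistent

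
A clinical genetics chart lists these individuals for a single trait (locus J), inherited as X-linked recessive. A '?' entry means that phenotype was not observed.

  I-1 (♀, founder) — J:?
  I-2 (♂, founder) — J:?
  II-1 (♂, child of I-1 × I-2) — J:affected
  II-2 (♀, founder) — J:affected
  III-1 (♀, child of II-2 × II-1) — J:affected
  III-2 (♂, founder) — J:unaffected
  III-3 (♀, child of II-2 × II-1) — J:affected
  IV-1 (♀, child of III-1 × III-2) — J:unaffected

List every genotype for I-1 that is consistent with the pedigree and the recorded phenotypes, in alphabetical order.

J/I-1 ? ·: X^JX^j|X^jX^j
J/I-2 ? ·: X^JY|X^jY
J/II-1 aff I-1×I-2: X^jY
J/II-2 aff ·: X^jX^j
J/III-1 aff II-2×II-1: X^jX^j
J/III-2 un ·: X^JY
J/III-3 aff II-2×II-1: X^jX^j
J/IV-1 un III-1×III-2: X^JX^j
⇒ J over [I-1,I-2,II-1,II-2,III-1,III-2,III-3,IV-1]: 4 consistent

I-1 ∈ {X^JX^j, X^jX^j}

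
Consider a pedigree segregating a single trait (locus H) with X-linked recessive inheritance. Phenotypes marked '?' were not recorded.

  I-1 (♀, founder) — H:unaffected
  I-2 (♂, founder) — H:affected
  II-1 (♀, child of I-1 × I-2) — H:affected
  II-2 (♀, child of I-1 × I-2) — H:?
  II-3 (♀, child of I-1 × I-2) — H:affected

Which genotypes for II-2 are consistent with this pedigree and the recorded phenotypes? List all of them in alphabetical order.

H/I-1 un ·: X^HX^h
H/I-2 aff ·: X^hY
H/II-1 aff I-1×I-2: X^hX^h
H/II-2 ? I-1×I-2: X^HX^h|X^hX^h
H/II-3 aff I-1×I-2: X^hX^h
⇒ H over [I-1,I-2,II-1,II-2,II-3]: 2 consistent

II-2 ∈ {X^HX^h, X^hX^h}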